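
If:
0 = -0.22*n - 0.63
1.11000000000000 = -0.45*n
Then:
No Solution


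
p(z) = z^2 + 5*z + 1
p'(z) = 2*z + 5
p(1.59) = 11.48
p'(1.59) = 8.18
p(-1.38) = -4.00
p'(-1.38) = 2.24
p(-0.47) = -1.13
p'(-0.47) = 4.06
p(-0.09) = 0.56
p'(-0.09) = 4.82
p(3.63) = 32.33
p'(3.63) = 12.26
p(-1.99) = -4.99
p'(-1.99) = 1.02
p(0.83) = 5.84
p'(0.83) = 6.66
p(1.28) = 9.04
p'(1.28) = 7.56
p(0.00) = 1.00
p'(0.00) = 5.00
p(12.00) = 205.00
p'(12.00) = 29.00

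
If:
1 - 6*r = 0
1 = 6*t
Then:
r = 1/6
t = 1/6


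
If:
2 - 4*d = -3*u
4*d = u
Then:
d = -1/4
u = -1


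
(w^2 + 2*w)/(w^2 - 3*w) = (w + 2)/(w - 3)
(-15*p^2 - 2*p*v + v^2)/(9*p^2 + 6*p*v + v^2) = (-5*p + v)/(3*p + v)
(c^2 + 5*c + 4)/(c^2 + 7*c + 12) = (c + 1)/(c + 3)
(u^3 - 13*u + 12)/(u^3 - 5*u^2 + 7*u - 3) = (u + 4)/(u - 1)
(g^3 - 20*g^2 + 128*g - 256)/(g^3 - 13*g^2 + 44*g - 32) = (g - 8)/(g - 1)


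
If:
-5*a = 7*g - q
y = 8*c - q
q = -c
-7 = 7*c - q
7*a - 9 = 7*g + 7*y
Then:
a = -181/48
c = -7/8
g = 947/336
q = 7/8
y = -63/8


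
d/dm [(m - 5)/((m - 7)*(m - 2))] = (-m^2 + 10*m - 31)/(m^4 - 18*m^3 + 109*m^2 - 252*m + 196)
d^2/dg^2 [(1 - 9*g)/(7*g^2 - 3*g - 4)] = 2*((9*g - 1)*(14*g - 3)^2 + (189*g - 34)*(-7*g^2 + 3*g + 4))/(-7*g^2 + 3*g + 4)^3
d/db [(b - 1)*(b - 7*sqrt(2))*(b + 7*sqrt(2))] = 3*b^2 - 2*b - 98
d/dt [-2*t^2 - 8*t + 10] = -4*t - 8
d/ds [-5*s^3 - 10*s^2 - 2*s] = -15*s^2 - 20*s - 2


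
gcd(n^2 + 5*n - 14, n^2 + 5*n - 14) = n^2 + 5*n - 14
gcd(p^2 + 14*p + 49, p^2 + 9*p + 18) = 1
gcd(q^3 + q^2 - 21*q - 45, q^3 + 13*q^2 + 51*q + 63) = q^2 + 6*q + 9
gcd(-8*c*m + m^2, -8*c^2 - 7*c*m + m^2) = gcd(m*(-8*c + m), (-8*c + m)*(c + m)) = 8*c - m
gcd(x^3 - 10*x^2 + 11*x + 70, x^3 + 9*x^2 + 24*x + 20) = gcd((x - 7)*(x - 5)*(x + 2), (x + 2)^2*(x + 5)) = x + 2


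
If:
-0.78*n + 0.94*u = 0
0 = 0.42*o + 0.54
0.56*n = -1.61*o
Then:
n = 3.70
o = -1.29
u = 3.07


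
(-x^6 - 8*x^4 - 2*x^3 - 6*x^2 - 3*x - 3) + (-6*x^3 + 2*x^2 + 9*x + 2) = -x^6 - 8*x^4 - 8*x^3 - 4*x^2 + 6*x - 1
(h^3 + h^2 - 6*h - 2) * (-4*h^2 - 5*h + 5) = -4*h^5 - 9*h^4 + 24*h^3 + 43*h^2 - 20*h - 10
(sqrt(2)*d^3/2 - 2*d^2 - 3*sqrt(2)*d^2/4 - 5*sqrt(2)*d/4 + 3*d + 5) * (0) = 0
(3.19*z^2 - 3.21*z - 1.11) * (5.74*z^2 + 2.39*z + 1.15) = 18.3106*z^4 - 10.8013*z^3 - 10.3748*z^2 - 6.3444*z - 1.2765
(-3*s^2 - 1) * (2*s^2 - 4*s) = -6*s^4 + 12*s^3 - 2*s^2 + 4*s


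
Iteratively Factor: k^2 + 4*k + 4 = (k + 2)*(k + 2)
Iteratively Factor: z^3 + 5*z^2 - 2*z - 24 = (z - 2)*(z^2 + 7*z + 12) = (z - 2)*(z + 4)*(z + 3)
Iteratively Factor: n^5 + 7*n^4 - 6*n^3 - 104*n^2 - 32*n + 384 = (n + 4)*(n^4 + 3*n^3 - 18*n^2 - 32*n + 96) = (n - 3)*(n + 4)*(n^3 + 6*n^2 - 32) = (n - 3)*(n + 4)^2*(n^2 + 2*n - 8) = (n - 3)*(n - 2)*(n + 4)^2*(n + 4)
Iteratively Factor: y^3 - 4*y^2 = (y)*(y^2 - 4*y) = y^2*(y - 4)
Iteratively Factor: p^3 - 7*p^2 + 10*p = (p - 5)*(p^2 - 2*p) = (p - 5)*(p - 2)*(p)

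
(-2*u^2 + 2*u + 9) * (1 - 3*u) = 6*u^3 - 8*u^2 - 25*u + 9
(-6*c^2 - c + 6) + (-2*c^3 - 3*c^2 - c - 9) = -2*c^3 - 9*c^2 - 2*c - 3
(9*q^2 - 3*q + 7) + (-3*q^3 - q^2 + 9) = -3*q^3 + 8*q^2 - 3*q + 16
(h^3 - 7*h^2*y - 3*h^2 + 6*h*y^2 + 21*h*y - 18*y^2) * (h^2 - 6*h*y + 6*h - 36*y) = h^5 - 13*h^4*y + 3*h^4 + 48*h^3*y^2 - 39*h^3*y - 18*h^3 - 36*h^2*y^3 + 144*h^2*y^2 + 234*h^2*y - 108*h*y^3 - 864*h*y^2 + 648*y^3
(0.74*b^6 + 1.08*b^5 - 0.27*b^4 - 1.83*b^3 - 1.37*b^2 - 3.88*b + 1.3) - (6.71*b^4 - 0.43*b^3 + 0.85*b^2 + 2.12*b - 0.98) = 0.74*b^6 + 1.08*b^5 - 6.98*b^4 - 1.4*b^3 - 2.22*b^2 - 6.0*b + 2.28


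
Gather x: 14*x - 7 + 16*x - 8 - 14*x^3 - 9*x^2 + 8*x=-14*x^3 - 9*x^2 + 38*x - 15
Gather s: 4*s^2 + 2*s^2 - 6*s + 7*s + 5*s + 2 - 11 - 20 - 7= 6*s^2 + 6*s - 36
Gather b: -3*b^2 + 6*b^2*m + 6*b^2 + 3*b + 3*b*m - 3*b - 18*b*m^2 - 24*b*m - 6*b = b^2*(6*m + 3) + b*(-18*m^2 - 21*m - 6)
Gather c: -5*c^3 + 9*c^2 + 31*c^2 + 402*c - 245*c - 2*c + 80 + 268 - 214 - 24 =-5*c^3 + 40*c^2 + 155*c + 110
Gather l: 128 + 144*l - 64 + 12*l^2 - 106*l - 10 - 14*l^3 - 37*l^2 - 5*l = -14*l^3 - 25*l^2 + 33*l + 54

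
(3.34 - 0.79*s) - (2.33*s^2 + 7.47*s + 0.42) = -2.33*s^2 - 8.26*s + 2.92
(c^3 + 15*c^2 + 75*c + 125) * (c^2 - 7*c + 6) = c^5 + 8*c^4 - 24*c^3 - 310*c^2 - 425*c + 750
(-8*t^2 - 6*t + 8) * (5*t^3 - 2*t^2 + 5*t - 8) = -40*t^5 - 14*t^4 + 12*t^3 + 18*t^2 + 88*t - 64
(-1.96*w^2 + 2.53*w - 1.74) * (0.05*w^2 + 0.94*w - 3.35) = -0.098*w^4 - 1.7159*w^3 + 8.8572*w^2 - 10.1111*w + 5.829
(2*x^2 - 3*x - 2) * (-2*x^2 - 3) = -4*x^4 + 6*x^3 - 2*x^2 + 9*x + 6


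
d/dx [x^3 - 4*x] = 3*x^2 - 4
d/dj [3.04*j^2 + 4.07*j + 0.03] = 6.08*j + 4.07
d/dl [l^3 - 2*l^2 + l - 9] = 3*l^2 - 4*l + 1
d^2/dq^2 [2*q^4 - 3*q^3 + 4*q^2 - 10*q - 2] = 24*q^2 - 18*q + 8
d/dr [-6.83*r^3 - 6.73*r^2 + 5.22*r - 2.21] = -20.49*r^2 - 13.46*r + 5.22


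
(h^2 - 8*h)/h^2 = (h - 8)/h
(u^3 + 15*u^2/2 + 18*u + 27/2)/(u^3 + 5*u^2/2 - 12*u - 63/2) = (2*u + 3)/(2*u - 7)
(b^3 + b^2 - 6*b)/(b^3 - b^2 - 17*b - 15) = b*(b - 2)/(b^2 - 4*b - 5)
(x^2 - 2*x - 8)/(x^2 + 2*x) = (x - 4)/x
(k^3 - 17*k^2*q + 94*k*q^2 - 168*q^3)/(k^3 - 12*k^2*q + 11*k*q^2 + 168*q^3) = (-k^2 + 10*k*q - 24*q^2)/(-k^2 + 5*k*q + 24*q^2)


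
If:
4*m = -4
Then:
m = -1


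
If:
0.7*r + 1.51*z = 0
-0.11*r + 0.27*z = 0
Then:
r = 0.00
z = 0.00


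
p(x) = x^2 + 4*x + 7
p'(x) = 2*x + 4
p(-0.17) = 6.35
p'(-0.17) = 3.66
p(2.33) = 21.75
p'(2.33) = 8.66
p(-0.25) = 6.06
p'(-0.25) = 3.50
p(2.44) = 22.71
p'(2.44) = 8.88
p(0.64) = 9.97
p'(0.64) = 5.28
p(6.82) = 80.79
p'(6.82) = 17.64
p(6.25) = 71.06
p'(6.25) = 16.50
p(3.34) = 31.52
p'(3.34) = 10.68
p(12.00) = 199.00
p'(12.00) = 28.00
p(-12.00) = 103.00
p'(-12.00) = -20.00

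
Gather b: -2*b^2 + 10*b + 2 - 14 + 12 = -2*b^2 + 10*b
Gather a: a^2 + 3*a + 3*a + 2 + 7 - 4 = a^2 + 6*a + 5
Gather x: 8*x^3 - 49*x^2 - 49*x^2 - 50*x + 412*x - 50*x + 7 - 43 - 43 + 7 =8*x^3 - 98*x^2 + 312*x - 72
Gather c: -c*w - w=-c*w - w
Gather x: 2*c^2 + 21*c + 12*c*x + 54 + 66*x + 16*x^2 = 2*c^2 + 21*c + 16*x^2 + x*(12*c + 66) + 54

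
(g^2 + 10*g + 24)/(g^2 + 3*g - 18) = (g + 4)/(g - 3)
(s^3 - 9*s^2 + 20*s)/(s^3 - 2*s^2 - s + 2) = s*(s^2 - 9*s + 20)/(s^3 - 2*s^2 - s + 2)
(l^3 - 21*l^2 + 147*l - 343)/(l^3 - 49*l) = (l^2 - 14*l + 49)/(l*(l + 7))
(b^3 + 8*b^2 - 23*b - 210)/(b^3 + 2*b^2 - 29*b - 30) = (b + 7)/(b + 1)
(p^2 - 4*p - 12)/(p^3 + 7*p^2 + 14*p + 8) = (p - 6)/(p^2 + 5*p + 4)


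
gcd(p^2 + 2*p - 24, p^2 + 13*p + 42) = p + 6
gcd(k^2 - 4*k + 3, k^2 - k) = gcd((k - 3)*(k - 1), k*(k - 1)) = k - 1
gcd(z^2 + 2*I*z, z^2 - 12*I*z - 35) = 1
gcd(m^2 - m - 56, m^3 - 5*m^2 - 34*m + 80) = m - 8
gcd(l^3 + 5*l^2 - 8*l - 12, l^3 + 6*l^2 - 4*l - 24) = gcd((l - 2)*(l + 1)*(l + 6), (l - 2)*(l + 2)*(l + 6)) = l^2 + 4*l - 12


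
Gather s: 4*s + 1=4*s + 1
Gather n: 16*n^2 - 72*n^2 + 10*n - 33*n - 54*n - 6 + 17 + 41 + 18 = -56*n^2 - 77*n + 70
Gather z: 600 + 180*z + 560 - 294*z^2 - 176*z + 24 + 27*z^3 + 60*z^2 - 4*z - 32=27*z^3 - 234*z^2 + 1152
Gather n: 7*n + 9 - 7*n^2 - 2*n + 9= -7*n^2 + 5*n + 18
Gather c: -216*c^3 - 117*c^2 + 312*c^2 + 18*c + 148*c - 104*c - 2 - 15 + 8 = -216*c^3 + 195*c^2 + 62*c - 9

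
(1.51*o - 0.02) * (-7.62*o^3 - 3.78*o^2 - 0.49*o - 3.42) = -11.5062*o^4 - 5.5554*o^3 - 0.6643*o^2 - 5.1544*o + 0.0684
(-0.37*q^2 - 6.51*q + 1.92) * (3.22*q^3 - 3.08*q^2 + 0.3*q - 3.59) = -1.1914*q^5 - 19.8226*q^4 + 26.1222*q^3 - 6.5383*q^2 + 23.9469*q - 6.8928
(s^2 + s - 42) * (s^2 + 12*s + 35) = s^4 + 13*s^3 + 5*s^2 - 469*s - 1470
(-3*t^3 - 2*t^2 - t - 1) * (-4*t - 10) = 12*t^4 + 38*t^3 + 24*t^2 + 14*t + 10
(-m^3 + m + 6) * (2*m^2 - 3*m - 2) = -2*m^5 + 3*m^4 + 4*m^3 + 9*m^2 - 20*m - 12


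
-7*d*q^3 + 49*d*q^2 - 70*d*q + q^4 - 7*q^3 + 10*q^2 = q*(-7*d + q)*(q - 5)*(q - 2)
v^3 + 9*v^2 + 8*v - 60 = (v - 2)*(v + 5)*(v + 6)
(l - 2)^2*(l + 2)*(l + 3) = l^4 + l^3 - 10*l^2 - 4*l + 24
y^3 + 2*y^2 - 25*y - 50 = (y - 5)*(y + 2)*(y + 5)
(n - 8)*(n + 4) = n^2 - 4*n - 32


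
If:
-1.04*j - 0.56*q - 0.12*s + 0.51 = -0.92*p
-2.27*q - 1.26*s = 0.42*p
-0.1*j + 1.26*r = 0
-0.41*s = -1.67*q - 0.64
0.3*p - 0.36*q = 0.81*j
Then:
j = -0.22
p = -0.84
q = -0.22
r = -0.02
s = 0.67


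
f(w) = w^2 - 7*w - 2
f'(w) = 2*w - 7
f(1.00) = -8.00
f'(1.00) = -5.00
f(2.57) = -13.39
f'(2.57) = -1.86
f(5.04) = -11.88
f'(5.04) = 3.08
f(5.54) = -10.09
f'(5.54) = 4.08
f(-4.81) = 54.81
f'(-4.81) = -16.62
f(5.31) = -10.97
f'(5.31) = 3.62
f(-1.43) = 10.05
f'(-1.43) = -9.86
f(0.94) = -7.70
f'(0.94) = -5.12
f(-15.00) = 328.00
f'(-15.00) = -37.00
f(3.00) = -14.00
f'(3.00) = -1.00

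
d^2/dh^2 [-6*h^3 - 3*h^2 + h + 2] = -36*h - 6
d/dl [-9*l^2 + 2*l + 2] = 2 - 18*l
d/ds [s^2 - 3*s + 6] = 2*s - 3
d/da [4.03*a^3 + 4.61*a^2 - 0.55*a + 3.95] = 12.09*a^2 + 9.22*a - 0.55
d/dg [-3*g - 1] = -3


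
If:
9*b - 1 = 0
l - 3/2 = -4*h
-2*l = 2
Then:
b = 1/9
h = 5/8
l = -1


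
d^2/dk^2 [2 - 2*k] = 0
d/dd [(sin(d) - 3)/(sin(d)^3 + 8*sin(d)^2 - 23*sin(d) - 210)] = (-2*sin(d)^3 + sin(d)^2 + 48*sin(d) - 279)*cos(d)/(sin(d)^3 + 8*sin(d)^2 - 23*sin(d) - 210)^2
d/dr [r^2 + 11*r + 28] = 2*r + 11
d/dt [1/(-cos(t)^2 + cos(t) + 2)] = (1 - 2*cos(t))*sin(t)/(sin(t)^2 + cos(t) + 1)^2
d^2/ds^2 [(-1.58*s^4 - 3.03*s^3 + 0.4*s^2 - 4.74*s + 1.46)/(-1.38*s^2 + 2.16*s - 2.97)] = (6.017904*s^6 - 28.257984*s^5 + 83.084616*s^4 - 143.071164*s^3 + 43.770024*s^2 + 69.911586*s + 52.103736)/(2.628072*s^6 - 12.340512*s^5 + 36.283788*s^4 - 63.195552*s^3 + 78.089022*s^2 - 57.159432*s + 26.198073)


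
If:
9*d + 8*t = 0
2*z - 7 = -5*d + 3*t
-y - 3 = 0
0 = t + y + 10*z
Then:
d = 32/43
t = -36/43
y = -3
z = 33/86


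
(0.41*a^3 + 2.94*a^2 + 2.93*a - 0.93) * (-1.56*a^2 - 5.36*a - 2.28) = -0.6396*a^5 - 6.784*a^4 - 21.264*a^3 - 20.9572*a^2 - 1.6956*a + 2.1204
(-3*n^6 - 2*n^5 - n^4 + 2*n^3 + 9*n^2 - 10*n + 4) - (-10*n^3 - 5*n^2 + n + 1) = -3*n^6 - 2*n^5 - n^4 + 12*n^3 + 14*n^2 - 11*n + 3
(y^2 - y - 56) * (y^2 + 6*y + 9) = y^4 + 5*y^3 - 53*y^2 - 345*y - 504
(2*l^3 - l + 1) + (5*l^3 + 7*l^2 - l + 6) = 7*l^3 + 7*l^2 - 2*l + 7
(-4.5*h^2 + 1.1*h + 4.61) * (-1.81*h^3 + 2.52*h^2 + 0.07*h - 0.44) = 8.145*h^5 - 13.331*h^4 - 5.8871*h^3 + 13.6742*h^2 - 0.1613*h - 2.0284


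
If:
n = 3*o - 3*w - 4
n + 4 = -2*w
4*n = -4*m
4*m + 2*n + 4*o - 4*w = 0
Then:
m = -8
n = 8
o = -2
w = -6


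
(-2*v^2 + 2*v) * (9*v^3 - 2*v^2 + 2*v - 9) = -18*v^5 + 22*v^4 - 8*v^3 + 22*v^2 - 18*v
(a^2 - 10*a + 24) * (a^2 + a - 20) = a^4 - 9*a^3 - 6*a^2 + 224*a - 480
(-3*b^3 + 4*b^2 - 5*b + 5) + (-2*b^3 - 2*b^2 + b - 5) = -5*b^3 + 2*b^2 - 4*b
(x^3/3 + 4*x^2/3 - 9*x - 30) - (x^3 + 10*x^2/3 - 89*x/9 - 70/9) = -2*x^3/3 - 2*x^2 + 8*x/9 - 200/9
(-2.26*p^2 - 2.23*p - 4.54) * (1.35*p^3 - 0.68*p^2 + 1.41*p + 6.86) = -3.051*p^5 - 1.4737*p^4 - 7.7992*p^3 - 15.5607*p^2 - 21.6992*p - 31.1444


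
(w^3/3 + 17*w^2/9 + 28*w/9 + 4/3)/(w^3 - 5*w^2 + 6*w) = (3*w^3 + 17*w^2 + 28*w + 12)/(9*w*(w^2 - 5*w + 6))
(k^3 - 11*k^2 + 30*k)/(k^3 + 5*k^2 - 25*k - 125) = k*(k - 6)/(k^2 + 10*k + 25)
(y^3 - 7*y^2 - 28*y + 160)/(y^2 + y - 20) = y - 8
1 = 1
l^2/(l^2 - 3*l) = l/(l - 3)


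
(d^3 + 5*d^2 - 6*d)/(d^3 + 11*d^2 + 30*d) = (d - 1)/(d + 5)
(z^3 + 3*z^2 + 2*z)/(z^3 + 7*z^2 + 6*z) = (z + 2)/(z + 6)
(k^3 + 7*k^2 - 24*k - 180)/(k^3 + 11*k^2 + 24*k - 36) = (k - 5)/(k - 1)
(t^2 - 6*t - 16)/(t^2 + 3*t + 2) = (t - 8)/(t + 1)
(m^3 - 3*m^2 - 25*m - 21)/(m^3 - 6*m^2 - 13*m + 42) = (m + 1)/(m - 2)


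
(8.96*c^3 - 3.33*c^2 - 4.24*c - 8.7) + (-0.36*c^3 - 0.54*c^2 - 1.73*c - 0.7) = 8.6*c^3 - 3.87*c^2 - 5.97*c - 9.4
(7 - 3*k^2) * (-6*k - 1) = 18*k^3 + 3*k^2 - 42*k - 7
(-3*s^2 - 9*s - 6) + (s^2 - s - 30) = -2*s^2 - 10*s - 36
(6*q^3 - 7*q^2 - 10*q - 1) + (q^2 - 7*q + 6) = 6*q^3 - 6*q^2 - 17*q + 5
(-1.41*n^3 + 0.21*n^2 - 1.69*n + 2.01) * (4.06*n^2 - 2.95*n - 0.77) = -5.7246*n^5 + 5.0121*n^4 - 6.3952*n^3 + 12.9844*n^2 - 4.6282*n - 1.5477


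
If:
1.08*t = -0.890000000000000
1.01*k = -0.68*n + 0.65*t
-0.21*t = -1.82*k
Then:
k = -0.10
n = -0.65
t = -0.82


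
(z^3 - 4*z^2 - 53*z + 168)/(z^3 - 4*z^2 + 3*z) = (z^2 - z - 56)/(z*(z - 1))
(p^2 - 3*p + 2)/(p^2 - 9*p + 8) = (p - 2)/(p - 8)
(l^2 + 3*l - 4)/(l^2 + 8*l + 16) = (l - 1)/(l + 4)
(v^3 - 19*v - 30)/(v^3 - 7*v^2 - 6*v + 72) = (v^2 - 3*v - 10)/(v^2 - 10*v + 24)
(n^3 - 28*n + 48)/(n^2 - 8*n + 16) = (n^2 + 4*n - 12)/(n - 4)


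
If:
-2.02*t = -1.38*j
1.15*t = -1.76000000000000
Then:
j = -2.24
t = -1.53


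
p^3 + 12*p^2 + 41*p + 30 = (p + 1)*(p + 5)*(p + 6)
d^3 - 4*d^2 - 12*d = d*(d - 6)*(d + 2)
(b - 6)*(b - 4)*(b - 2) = b^3 - 12*b^2 + 44*b - 48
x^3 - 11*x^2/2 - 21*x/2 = x*(x - 7)*(x + 3/2)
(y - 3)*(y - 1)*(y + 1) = y^3 - 3*y^2 - y + 3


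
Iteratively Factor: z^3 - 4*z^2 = (z - 4)*(z^2) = z*(z - 4)*(z)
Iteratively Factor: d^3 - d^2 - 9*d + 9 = (d - 1)*(d^2 - 9) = (d - 3)*(d - 1)*(d + 3)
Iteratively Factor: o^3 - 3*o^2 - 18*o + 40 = (o + 4)*(o^2 - 7*o + 10) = (o - 2)*(o + 4)*(o - 5)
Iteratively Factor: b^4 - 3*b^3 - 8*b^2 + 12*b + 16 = (b - 4)*(b^3 + b^2 - 4*b - 4) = (b - 4)*(b - 2)*(b^2 + 3*b + 2) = (b - 4)*(b - 2)*(b + 1)*(b + 2)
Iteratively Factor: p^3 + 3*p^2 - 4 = (p + 2)*(p^2 + p - 2) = (p + 2)^2*(p - 1)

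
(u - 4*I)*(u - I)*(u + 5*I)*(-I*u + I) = -I*u^4 + I*u^3 - 21*I*u^2 - 20*u + 21*I*u + 20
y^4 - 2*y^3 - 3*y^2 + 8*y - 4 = (y - 2)*(y - 1)^2*(y + 2)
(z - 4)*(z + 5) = z^2 + z - 20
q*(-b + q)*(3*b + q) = -3*b^2*q + 2*b*q^2 + q^3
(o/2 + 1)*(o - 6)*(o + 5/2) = o^3/2 - 3*o^2/4 - 11*o - 15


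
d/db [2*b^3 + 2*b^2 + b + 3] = 6*b^2 + 4*b + 1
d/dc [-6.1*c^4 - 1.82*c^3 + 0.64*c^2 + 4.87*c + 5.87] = -24.4*c^3 - 5.46*c^2 + 1.28*c + 4.87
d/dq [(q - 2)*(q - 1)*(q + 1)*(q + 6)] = 4*q^3 + 12*q^2 - 26*q - 4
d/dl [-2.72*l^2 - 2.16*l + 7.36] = -5.44*l - 2.16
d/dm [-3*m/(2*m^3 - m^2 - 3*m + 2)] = 3*(4*m^3 - m^2 - 2)/(4*m^6 - 4*m^5 - 11*m^4 + 14*m^3 + 5*m^2 - 12*m + 4)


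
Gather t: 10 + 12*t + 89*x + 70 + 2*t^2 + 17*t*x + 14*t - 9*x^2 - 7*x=2*t^2 + t*(17*x + 26) - 9*x^2 + 82*x + 80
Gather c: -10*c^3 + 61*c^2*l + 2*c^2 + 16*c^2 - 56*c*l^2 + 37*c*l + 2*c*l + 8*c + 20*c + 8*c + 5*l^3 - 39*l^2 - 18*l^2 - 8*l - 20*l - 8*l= -10*c^3 + c^2*(61*l + 18) + c*(-56*l^2 + 39*l + 36) + 5*l^3 - 57*l^2 - 36*l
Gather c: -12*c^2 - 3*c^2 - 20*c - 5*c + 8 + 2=-15*c^2 - 25*c + 10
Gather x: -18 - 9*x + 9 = -9*x - 9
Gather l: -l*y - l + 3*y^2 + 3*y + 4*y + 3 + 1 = l*(-y - 1) + 3*y^2 + 7*y + 4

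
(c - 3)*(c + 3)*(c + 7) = c^3 + 7*c^2 - 9*c - 63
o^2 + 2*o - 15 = (o - 3)*(o + 5)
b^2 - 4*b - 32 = (b - 8)*(b + 4)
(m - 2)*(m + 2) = m^2 - 4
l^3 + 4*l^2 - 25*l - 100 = (l - 5)*(l + 4)*(l + 5)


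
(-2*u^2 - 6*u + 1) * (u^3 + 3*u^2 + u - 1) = -2*u^5 - 12*u^4 - 19*u^3 - u^2 + 7*u - 1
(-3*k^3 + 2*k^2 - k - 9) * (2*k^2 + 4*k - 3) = -6*k^5 - 8*k^4 + 15*k^3 - 28*k^2 - 33*k + 27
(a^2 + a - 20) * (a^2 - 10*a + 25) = a^4 - 9*a^3 - 5*a^2 + 225*a - 500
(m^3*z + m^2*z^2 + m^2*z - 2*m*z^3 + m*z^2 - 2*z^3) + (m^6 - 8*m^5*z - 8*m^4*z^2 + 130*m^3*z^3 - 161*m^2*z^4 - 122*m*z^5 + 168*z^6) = m^6 - 8*m^5*z - 8*m^4*z^2 + 130*m^3*z^3 + m^3*z - 161*m^2*z^4 + m^2*z^2 + m^2*z - 122*m*z^5 - 2*m*z^3 + m*z^2 + 168*z^6 - 2*z^3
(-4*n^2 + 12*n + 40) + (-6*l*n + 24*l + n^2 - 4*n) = -6*l*n + 24*l - 3*n^2 + 8*n + 40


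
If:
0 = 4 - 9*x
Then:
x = 4/9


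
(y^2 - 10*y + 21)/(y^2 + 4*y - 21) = (y - 7)/(y + 7)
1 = 1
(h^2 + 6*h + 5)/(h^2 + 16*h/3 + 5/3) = 3*(h + 1)/(3*h + 1)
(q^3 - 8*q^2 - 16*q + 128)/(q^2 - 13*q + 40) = (q^2 - 16)/(q - 5)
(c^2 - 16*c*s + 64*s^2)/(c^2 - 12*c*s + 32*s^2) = (-c + 8*s)/(-c + 4*s)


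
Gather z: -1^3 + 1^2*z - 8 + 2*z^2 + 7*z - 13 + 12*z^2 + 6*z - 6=14*z^2 + 14*z - 28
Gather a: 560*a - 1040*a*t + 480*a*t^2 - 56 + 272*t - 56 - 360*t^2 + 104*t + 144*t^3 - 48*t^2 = a*(480*t^2 - 1040*t + 560) + 144*t^3 - 408*t^2 + 376*t - 112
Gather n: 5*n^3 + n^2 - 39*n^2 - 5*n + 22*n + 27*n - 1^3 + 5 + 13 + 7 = 5*n^3 - 38*n^2 + 44*n + 24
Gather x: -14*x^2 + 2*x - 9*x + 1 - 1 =-14*x^2 - 7*x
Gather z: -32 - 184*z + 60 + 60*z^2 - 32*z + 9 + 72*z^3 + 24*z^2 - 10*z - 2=72*z^3 + 84*z^2 - 226*z + 35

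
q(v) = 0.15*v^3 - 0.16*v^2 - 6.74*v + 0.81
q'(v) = 0.45*v^2 - 0.32*v - 6.74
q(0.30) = -1.22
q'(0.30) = -6.80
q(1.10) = -6.60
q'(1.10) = -6.55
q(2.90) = -16.42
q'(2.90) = -3.88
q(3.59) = -18.51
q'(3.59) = -2.09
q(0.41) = -1.97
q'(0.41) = -6.80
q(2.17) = -13.04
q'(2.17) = -5.32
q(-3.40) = 15.98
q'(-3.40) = -0.45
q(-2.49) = 14.28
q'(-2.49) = -3.15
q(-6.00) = 3.09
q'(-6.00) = 11.38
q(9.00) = 36.54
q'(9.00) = 26.83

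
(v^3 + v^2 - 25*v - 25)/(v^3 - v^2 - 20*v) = (v^2 + 6*v + 5)/(v*(v + 4))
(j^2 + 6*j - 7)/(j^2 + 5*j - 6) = (j + 7)/(j + 6)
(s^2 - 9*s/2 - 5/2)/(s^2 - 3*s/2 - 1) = (s - 5)/(s - 2)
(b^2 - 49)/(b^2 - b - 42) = (b + 7)/(b + 6)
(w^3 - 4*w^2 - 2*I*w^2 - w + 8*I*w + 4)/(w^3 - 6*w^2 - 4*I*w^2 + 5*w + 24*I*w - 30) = (w^3 - 2*w^2*(2 + I) + w*(-1 + 8*I) + 4)/(w^3 - 2*w^2*(3 + 2*I) + w*(5 + 24*I) - 30)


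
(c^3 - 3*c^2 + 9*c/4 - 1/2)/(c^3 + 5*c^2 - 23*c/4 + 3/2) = (c - 2)/(c + 6)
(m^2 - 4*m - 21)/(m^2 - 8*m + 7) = (m + 3)/(m - 1)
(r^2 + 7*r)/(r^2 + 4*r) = (r + 7)/(r + 4)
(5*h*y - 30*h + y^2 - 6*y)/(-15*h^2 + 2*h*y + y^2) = (y - 6)/(-3*h + y)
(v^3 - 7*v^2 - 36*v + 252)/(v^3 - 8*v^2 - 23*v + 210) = (v + 6)/(v + 5)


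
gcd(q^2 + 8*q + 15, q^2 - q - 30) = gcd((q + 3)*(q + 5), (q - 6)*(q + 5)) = q + 5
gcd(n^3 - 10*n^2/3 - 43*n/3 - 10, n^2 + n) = n + 1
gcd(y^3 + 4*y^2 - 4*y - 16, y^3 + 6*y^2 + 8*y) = y^2 + 6*y + 8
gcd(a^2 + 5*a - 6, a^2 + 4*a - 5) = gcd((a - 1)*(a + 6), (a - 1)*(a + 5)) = a - 1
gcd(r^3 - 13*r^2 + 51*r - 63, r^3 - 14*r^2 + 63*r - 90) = r - 3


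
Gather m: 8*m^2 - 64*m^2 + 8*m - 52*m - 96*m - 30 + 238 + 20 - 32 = -56*m^2 - 140*m + 196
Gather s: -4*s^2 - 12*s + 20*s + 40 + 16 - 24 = -4*s^2 + 8*s + 32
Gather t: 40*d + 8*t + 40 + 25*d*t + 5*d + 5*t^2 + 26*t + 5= 45*d + 5*t^2 + t*(25*d + 34) + 45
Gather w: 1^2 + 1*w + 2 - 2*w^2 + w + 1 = -2*w^2 + 2*w + 4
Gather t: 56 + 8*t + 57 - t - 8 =7*t + 105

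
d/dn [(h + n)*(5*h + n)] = 6*h + 2*n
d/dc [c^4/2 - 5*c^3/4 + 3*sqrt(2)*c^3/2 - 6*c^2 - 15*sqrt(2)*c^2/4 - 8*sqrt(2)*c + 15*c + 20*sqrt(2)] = 2*c^3 - 15*c^2/4 + 9*sqrt(2)*c^2/2 - 12*c - 15*sqrt(2)*c/2 - 8*sqrt(2) + 15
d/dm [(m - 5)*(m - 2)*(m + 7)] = 3*m^2 - 39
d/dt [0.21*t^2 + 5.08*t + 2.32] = 0.42*t + 5.08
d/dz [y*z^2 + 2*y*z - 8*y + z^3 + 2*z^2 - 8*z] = 2*y*z + 2*y + 3*z^2 + 4*z - 8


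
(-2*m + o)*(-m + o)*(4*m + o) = 8*m^3 - 10*m^2*o + m*o^2 + o^3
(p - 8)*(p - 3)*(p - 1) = p^3 - 12*p^2 + 35*p - 24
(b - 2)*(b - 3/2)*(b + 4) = b^3 + b^2/2 - 11*b + 12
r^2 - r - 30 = (r - 6)*(r + 5)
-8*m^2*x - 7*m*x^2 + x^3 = x*(-8*m + x)*(m + x)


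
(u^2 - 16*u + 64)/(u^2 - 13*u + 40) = (u - 8)/(u - 5)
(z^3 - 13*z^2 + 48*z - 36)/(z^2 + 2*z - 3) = (z^2 - 12*z + 36)/(z + 3)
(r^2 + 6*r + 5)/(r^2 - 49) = (r^2 + 6*r + 5)/(r^2 - 49)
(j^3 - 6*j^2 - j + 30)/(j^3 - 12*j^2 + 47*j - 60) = (j + 2)/(j - 4)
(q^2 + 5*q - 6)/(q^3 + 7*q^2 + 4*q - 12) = 1/(q + 2)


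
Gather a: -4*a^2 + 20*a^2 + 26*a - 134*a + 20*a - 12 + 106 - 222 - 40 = 16*a^2 - 88*a - 168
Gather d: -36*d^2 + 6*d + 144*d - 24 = -36*d^2 + 150*d - 24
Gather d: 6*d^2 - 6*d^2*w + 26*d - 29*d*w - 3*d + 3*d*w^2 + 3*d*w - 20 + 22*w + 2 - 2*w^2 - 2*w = d^2*(6 - 6*w) + d*(3*w^2 - 26*w + 23) - 2*w^2 + 20*w - 18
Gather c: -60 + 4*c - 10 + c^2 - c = c^2 + 3*c - 70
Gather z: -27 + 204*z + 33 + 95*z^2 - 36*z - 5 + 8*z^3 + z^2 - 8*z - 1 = 8*z^3 + 96*z^2 + 160*z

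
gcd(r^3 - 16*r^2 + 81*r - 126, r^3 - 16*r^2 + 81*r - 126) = r^3 - 16*r^2 + 81*r - 126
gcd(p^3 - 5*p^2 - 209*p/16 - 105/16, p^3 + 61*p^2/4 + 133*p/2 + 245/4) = p + 5/4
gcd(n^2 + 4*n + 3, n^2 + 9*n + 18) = n + 3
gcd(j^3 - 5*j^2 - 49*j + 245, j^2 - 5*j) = j - 5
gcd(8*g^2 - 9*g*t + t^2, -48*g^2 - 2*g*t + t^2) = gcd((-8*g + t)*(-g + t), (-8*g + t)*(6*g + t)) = -8*g + t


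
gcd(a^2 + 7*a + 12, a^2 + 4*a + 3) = a + 3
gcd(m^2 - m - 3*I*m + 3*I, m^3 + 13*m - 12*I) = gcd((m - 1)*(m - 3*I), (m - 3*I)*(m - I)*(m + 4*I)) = m - 3*I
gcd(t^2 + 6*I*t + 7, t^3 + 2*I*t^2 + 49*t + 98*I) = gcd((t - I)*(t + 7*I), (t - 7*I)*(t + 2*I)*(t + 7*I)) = t + 7*I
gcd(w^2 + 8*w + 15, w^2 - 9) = w + 3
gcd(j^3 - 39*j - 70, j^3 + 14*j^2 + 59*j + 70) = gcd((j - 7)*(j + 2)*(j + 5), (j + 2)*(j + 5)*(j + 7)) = j^2 + 7*j + 10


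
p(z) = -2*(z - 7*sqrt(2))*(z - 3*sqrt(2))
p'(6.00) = 4.28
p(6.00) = 13.71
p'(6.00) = 4.28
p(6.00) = 13.71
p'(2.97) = 16.40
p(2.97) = -17.64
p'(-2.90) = 39.88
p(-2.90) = -182.84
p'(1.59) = 21.92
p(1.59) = -44.08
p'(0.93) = 24.56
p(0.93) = -59.43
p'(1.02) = 24.20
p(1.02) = -57.23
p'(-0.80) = 31.48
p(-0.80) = -107.91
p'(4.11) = 11.84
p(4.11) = -1.54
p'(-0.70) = 31.08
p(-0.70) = -104.78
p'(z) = -4*z + 20*sqrt(2)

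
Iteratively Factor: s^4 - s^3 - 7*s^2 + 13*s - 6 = (s - 2)*(s^3 + s^2 - 5*s + 3) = (s - 2)*(s - 1)*(s^2 + 2*s - 3) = (s - 2)*(s - 1)^2*(s + 3)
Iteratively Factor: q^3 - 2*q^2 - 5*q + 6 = (q - 3)*(q^2 + q - 2) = (q - 3)*(q + 2)*(q - 1)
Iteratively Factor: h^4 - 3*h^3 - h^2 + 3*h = (h)*(h^3 - 3*h^2 - h + 3) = h*(h - 3)*(h^2 - 1) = h*(h - 3)*(h + 1)*(h - 1)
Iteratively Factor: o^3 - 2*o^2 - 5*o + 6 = (o - 1)*(o^2 - o - 6) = (o - 3)*(o - 1)*(o + 2)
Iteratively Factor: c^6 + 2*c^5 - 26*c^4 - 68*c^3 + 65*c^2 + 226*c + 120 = (c + 4)*(c^5 - 2*c^4 - 18*c^3 + 4*c^2 + 49*c + 30) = (c - 2)*(c + 4)*(c^4 - 18*c^2 - 32*c - 15) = (c - 2)*(c + 3)*(c + 4)*(c^3 - 3*c^2 - 9*c - 5) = (c - 5)*(c - 2)*(c + 3)*(c + 4)*(c^2 + 2*c + 1) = (c - 5)*(c - 2)*(c + 1)*(c + 3)*(c + 4)*(c + 1)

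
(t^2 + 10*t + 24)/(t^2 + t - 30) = (t + 4)/(t - 5)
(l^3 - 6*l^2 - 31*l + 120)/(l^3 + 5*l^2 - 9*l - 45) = (l - 8)/(l + 3)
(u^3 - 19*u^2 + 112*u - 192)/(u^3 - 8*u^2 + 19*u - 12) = (u^2 - 16*u + 64)/(u^2 - 5*u + 4)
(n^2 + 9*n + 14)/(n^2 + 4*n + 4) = (n + 7)/(n + 2)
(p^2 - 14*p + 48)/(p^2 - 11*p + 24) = (p - 6)/(p - 3)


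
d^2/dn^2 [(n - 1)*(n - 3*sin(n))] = (3*n - 3)*sin(n) - 6*cos(n) + 2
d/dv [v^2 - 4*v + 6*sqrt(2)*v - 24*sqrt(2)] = 2*v - 4 + 6*sqrt(2)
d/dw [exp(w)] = exp(w)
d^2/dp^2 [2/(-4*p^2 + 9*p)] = 4*(4*p*(4*p - 9) - (8*p - 9)^2)/(p^3*(4*p - 9)^3)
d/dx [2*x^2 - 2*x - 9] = 4*x - 2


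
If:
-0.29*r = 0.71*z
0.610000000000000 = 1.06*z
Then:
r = -1.41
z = 0.58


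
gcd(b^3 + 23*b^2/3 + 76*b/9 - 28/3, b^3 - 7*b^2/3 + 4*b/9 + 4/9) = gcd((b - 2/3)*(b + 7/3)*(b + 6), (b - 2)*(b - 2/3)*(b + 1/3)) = b - 2/3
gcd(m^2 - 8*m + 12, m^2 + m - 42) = m - 6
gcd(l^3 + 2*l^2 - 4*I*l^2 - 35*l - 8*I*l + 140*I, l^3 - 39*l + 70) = l^2 + 2*l - 35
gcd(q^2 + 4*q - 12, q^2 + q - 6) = q - 2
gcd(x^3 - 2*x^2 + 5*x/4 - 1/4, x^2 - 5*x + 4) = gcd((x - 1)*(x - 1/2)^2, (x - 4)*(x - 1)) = x - 1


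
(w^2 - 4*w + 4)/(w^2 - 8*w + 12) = (w - 2)/(w - 6)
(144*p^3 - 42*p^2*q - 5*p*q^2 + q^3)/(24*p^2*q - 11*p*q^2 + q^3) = (6*p + q)/q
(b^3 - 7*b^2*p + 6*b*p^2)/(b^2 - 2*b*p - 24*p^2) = b*(b - p)/(b + 4*p)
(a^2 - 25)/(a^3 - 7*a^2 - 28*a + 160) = (a - 5)/(a^2 - 12*a + 32)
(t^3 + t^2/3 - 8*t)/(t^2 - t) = (t^2 + t/3 - 8)/(t - 1)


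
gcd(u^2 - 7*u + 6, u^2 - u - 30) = u - 6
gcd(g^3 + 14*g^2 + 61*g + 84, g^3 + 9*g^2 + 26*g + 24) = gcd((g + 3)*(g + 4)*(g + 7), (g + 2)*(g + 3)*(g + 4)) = g^2 + 7*g + 12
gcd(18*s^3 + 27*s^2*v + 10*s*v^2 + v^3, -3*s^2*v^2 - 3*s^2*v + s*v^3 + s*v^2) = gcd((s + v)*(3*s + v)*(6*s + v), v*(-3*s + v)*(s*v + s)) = 1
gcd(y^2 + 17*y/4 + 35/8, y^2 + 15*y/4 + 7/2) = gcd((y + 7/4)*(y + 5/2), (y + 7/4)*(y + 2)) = y + 7/4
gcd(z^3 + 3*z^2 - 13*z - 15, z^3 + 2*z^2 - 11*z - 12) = z^2 - 2*z - 3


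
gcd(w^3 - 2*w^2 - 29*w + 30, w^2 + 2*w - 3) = w - 1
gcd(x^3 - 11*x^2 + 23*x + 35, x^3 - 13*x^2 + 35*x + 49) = x^2 - 6*x - 7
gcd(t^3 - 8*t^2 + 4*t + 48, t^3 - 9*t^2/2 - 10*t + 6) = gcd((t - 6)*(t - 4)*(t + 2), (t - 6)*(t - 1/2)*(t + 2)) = t^2 - 4*t - 12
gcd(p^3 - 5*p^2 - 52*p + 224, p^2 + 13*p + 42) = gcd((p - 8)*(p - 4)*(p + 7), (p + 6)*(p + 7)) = p + 7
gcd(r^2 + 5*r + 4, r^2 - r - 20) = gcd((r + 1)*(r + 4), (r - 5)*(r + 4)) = r + 4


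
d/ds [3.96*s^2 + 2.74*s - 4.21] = 7.92*s + 2.74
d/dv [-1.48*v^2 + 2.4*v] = 2.4 - 2.96*v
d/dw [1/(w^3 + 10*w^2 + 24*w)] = (-3*w^2 - 20*w - 24)/(w^2*(w^2 + 10*w + 24)^2)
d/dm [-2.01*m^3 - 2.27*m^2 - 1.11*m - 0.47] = -6.03*m^2 - 4.54*m - 1.11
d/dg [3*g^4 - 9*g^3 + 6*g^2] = 3*g*(4*g^2 - 9*g + 4)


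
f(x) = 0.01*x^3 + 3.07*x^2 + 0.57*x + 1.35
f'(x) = 0.03*x^2 + 6.14*x + 0.57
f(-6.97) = 143.13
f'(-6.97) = -40.77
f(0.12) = 1.46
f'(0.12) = 1.31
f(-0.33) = 1.50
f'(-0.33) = -1.45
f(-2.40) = 17.53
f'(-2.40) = -13.99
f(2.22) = 17.85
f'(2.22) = 14.35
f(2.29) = 18.87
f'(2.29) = 14.79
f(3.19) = 34.73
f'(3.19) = 20.46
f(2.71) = 25.64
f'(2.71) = 17.43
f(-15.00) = 649.80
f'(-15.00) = -84.78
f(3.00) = 30.96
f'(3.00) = 19.26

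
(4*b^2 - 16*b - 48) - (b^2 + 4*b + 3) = 3*b^2 - 20*b - 51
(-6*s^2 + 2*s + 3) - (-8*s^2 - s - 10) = 2*s^2 + 3*s + 13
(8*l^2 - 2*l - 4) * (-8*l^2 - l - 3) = -64*l^4 + 8*l^3 + 10*l^2 + 10*l + 12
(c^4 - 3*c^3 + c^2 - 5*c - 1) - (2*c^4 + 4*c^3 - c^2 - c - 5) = -c^4 - 7*c^3 + 2*c^2 - 4*c + 4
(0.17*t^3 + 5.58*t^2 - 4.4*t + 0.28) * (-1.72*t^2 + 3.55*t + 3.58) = -0.2924*t^5 - 8.9941*t^4 + 27.9856*t^3 + 3.8748*t^2 - 14.758*t + 1.0024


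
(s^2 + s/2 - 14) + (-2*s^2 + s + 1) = -s^2 + 3*s/2 - 13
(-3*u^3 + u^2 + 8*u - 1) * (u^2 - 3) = -3*u^5 + u^4 + 17*u^3 - 4*u^2 - 24*u + 3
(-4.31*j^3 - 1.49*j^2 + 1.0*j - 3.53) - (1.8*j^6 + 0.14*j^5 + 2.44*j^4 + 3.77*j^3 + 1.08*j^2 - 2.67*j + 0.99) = -1.8*j^6 - 0.14*j^5 - 2.44*j^4 - 8.08*j^3 - 2.57*j^2 + 3.67*j - 4.52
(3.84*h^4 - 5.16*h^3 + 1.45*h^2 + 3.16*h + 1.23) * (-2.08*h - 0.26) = -7.9872*h^5 + 9.7344*h^4 - 1.6744*h^3 - 6.9498*h^2 - 3.38*h - 0.3198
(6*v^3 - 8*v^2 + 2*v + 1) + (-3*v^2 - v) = 6*v^3 - 11*v^2 + v + 1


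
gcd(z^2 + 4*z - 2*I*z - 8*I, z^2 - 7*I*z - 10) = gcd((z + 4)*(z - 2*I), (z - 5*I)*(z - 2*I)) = z - 2*I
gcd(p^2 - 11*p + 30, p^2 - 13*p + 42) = p - 6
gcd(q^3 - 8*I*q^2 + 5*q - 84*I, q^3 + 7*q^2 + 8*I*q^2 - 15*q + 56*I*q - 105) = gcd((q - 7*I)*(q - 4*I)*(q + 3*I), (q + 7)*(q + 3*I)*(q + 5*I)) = q + 3*I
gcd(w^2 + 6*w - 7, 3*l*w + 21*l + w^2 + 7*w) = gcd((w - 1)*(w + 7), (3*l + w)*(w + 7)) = w + 7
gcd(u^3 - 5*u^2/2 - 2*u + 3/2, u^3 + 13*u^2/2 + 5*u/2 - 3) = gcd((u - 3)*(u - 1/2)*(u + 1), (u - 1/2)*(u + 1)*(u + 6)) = u^2 + u/2 - 1/2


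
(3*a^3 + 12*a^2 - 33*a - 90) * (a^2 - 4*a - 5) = 3*a^5 - 96*a^3 - 18*a^2 + 525*a + 450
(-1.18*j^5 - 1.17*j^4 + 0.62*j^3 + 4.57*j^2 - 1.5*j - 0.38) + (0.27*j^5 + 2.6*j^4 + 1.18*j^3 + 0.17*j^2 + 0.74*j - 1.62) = -0.91*j^5 + 1.43*j^4 + 1.8*j^3 + 4.74*j^2 - 0.76*j - 2.0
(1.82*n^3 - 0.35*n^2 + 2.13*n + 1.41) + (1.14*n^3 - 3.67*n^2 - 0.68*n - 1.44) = 2.96*n^3 - 4.02*n^2 + 1.45*n - 0.03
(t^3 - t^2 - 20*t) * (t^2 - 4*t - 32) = t^5 - 5*t^4 - 48*t^3 + 112*t^2 + 640*t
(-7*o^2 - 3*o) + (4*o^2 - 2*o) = -3*o^2 - 5*o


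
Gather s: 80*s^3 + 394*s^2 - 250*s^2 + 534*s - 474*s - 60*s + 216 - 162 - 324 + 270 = 80*s^3 + 144*s^2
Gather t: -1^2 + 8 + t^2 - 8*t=t^2 - 8*t + 7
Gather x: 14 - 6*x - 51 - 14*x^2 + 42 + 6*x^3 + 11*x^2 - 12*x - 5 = 6*x^3 - 3*x^2 - 18*x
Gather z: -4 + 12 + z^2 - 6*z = z^2 - 6*z + 8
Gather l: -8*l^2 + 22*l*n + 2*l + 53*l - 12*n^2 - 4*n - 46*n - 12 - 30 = -8*l^2 + l*(22*n + 55) - 12*n^2 - 50*n - 42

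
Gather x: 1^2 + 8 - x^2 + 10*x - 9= -x^2 + 10*x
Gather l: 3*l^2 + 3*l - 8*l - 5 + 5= 3*l^2 - 5*l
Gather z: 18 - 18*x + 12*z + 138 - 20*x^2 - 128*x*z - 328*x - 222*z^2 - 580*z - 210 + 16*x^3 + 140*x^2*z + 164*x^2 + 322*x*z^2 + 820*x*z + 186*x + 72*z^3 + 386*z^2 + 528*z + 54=16*x^3 + 144*x^2 - 160*x + 72*z^3 + z^2*(322*x + 164) + z*(140*x^2 + 692*x - 40)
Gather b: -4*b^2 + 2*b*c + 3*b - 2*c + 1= -4*b^2 + b*(2*c + 3) - 2*c + 1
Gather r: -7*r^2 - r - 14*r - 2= -7*r^2 - 15*r - 2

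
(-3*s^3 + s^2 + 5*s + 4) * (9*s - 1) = -27*s^4 + 12*s^3 + 44*s^2 + 31*s - 4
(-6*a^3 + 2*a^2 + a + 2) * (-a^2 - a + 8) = 6*a^5 + 4*a^4 - 51*a^3 + 13*a^2 + 6*a + 16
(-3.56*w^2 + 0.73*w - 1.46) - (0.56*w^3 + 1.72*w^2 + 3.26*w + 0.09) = -0.56*w^3 - 5.28*w^2 - 2.53*w - 1.55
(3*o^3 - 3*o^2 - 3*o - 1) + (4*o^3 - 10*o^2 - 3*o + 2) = 7*o^3 - 13*o^2 - 6*o + 1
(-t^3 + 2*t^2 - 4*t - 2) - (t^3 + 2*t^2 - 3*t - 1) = -2*t^3 - t - 1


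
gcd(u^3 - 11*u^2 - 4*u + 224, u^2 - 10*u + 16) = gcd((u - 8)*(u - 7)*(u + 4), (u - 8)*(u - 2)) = u - 8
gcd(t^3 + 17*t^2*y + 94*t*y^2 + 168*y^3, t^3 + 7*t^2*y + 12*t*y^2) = t + 4*y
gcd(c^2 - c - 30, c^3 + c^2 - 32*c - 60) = c^2 - c - 30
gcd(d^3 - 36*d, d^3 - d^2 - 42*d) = d^2 + 6*d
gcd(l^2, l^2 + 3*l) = l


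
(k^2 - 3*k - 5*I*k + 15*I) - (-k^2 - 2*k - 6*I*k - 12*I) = 2*k^2 - k + I*k + 27*I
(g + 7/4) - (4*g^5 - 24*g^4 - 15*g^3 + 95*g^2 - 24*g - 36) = -4*g^5 + 24*g^4 + 15*g^3 - 95*g^2 + 25*g + 151/4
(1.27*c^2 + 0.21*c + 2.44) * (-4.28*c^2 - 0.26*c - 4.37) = -5.4356*c^4 - 1.229*c^3 - 16.0477*c^2 - 1.5521*c - 10.6628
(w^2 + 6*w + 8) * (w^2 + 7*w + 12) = w^4 + 13*w^3 + 62*w^2 + 128*w + 96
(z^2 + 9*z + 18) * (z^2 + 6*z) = z^4 + 15*z^3 + 72*z^2 + 108*z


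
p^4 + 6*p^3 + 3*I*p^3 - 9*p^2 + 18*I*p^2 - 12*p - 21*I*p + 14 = (p - 1)*(p + 7)*(p + I)*(p + 2*I)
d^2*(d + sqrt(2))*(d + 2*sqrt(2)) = d^4 + 3*sqrt(2)*d^3 + 4*d^2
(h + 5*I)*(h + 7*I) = h^2 + 12*I*h - 35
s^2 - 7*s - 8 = (s - 8)*(s + 1)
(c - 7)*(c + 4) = c^2 - 3*c - 28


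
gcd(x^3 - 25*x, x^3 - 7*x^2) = x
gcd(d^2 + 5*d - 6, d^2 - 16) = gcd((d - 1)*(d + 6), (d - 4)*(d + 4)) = 1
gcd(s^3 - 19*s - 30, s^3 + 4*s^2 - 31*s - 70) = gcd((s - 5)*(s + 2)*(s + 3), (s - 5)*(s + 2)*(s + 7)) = s^2 - 3*s - 10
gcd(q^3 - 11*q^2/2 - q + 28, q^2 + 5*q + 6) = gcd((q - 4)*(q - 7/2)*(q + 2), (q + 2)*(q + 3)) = q + 2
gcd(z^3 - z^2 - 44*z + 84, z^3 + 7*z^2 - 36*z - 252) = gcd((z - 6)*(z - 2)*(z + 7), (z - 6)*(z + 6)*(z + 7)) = z^2 + z - 42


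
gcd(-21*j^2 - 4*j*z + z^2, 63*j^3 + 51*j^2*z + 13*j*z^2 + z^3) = 3*j + z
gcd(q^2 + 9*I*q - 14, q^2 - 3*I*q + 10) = q + 2*I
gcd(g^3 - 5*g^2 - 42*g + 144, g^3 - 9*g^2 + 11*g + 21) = g - 3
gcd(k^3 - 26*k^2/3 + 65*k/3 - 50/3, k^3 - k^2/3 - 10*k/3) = k - 2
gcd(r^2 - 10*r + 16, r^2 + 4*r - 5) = 1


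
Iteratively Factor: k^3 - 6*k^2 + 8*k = (k - 2)*(k^2 - 4*k) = k*(k - 2)*(k - 4)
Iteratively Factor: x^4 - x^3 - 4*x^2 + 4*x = (x + 2)*(x^3 - 3*x^2 + 2*x) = (x - 2)*(x + 2)*(x^2 - x) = x*(x - 2)*(x + 2)*(x - 1)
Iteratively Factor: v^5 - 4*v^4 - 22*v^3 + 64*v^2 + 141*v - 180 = (v - 4)*(v^4 - 22*v^2 - 24*v + 45) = (v - 4)*(v + 3)*(v^3 - 3*v^2 - 13*v + 15) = (v - 4)*(v - 1)*(v + 3)*(v^2 - 2*v - 15) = (v - 5)*(v - 4)*(v - 1)*(v + 3)*(v + 3)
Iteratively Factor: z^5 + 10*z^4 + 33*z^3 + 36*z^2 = (z)*(z^4 + 10*z^3 + 33*z^2 + 36*z) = z*(z + 4)*(z^3 + 6*z^2 + 9*z) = z*(z + 3)*(z + 4)*(z^2 + 3*z) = z*(z + 3)^2*(z + 4)*(z)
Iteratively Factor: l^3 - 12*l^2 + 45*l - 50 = (l - 2)*(l^2 - 10*l + 25) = (l - 5)*(l - 2)*(l - 5)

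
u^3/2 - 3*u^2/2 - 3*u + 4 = (u/2 + 1)*(u - 4)*(u - 1)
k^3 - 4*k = k*(k - 2)*(k + 2)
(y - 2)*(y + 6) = y^2 + 4*y - 12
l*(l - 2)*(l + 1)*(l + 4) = l^4 + 3*l^3 - 6*l^2 - 8*l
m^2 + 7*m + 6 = (m + 1)*(m + 6)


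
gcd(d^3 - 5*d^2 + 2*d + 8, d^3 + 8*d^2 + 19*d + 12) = d + 1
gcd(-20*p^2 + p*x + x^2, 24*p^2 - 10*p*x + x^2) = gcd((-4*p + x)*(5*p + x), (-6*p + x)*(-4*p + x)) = -4*p + x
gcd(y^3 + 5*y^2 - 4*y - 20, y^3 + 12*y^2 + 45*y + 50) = y^2 + 7*y + 10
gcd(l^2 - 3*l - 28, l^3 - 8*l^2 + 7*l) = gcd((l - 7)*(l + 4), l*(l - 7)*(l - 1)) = l - 7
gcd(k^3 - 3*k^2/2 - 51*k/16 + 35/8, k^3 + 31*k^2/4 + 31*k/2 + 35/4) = k + 7/4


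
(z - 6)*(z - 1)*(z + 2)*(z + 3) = z^4 - 2*z^3 - 23*z^2 - 12*z + 36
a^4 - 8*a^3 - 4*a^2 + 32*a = a*(a - 8)*(a - 2)*(a + 2)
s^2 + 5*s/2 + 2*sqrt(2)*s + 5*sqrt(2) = (s + 5/2)*(s + 2*sqrt(2))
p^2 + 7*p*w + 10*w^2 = (p + 2*w)*(p + 5*w)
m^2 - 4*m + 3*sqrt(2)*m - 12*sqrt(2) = (m - 4)*(m + 3*sqrt(2))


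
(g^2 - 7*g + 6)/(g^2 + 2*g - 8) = (g^2 - 7*g + 6)/(g^2 + 2*g - 8)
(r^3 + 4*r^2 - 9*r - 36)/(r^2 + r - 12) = r + 3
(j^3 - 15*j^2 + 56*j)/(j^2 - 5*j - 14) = j*(j - 8)/(j + 2)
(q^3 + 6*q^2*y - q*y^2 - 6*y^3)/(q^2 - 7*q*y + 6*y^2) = (-q^2 - 7*q*y - 6*y^2)/(-q + 6*y)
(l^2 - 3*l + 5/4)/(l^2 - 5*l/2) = (l - 1/2)/l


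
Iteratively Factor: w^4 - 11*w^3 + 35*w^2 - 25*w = (w - 5)*(w^3 - 6*w^2 + 5*w) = w*(w - 5)*(w^2 - 6*w + 5) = w*(w - 5)*(w - 1)*(w - 5)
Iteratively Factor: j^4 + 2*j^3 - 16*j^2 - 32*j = (j - 4)*(j^3 + 6*j^2 + 8*j) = (j - 4)*(j + 2)*(j^2 + 4*j) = (j - 4)*(j + 2)*(j + 4)*(j)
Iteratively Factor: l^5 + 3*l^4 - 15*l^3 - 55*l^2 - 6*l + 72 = (l - 4)*(l^4 + 7*l^3 + 13*l^2 - 3*l - 18) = (l - 4)*(l + 3)*(l^3 + 4*l^2 + l - 6) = (l - 4)*(l - 1)*(l + 3)*(l^2 + 5*l + 6) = (l - 4)*(l - 1)*(l + 2)*(l + 3)*(l + 3)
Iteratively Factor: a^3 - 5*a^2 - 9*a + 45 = (a - 3)*(a^2 - 2*a - 15) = (a - 5)*(a - 3)*(a + 3)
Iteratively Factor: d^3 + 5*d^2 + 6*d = (d + 3)*(d^2 + 2*d) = d*(d + 3)*(d + 2)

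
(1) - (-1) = 2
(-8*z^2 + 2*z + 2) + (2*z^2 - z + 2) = -6*z^2 + z + 4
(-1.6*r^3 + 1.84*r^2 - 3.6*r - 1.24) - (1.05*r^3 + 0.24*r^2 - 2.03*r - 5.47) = -2.65*r^3 + 1.6*r^2 - 1.57*r + 4.23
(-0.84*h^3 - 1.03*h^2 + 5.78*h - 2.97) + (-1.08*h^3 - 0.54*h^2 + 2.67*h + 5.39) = -1.92*h^3 - 1.57*h^2 + 8.45*h + 2.42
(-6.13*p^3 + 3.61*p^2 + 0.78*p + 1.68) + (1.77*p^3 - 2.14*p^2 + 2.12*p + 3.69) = -4.36*p^3 + 1.47*p^2 + 2.9*p + 5.37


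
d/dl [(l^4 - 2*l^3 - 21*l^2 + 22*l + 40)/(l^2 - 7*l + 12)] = (2*l^5 - 23*l^4 + 76*l^3 + 53*l^2 - 584*l + 544)/(l^4 - 14*l^3 + 73*l^2 - 168*l + 144)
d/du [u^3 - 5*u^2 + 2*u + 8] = 3*u^2 - 10*u + 2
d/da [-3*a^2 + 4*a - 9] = 4 - 6*a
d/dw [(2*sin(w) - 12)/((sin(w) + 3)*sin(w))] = 2*(-cos(w) + 12/tan(w) + 18*cos(w)/sin(w)^2)/(sin(w) + 3)^2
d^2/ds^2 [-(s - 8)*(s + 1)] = -2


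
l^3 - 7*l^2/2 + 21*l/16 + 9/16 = (l - 3)*(l - 3/4)*(l + 1/4)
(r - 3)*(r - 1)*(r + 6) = r^3 + 2*r^2 - 21*r + 18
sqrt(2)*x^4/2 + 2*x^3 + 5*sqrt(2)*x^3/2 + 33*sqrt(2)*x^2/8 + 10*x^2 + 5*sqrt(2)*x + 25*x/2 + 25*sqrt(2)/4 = (x + 5/2)^2*(x + sqrt(2))*(sqrt(2)*x/2 + 1)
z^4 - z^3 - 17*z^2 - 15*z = z*(z - 5)*(z + 1)*(z + 3)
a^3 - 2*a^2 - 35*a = a*(a - 7)*(a + 5)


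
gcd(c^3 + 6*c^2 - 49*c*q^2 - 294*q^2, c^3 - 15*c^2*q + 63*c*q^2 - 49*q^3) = -c + 7*q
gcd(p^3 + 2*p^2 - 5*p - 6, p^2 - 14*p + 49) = 1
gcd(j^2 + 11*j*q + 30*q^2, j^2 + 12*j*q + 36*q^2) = j + 6*q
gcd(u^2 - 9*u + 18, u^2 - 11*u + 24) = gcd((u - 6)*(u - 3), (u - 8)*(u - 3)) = u - 3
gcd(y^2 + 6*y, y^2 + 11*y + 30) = y + 6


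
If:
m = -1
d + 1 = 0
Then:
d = -1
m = -1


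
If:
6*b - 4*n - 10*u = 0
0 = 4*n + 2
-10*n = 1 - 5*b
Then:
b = -4/5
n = -1/2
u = -7/25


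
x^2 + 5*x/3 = x*(x + 5/3)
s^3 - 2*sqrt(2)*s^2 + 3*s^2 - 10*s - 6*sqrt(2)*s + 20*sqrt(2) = (s - 2)*(s + 5)*(s - 2*sqrt(2))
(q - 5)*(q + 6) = q^2 + q - 30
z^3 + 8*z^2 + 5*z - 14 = (z - 1)*(z + 2)*(z + 7)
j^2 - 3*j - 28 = (j - 7)*(j + 4)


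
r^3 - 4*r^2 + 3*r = r*(r - 3)*(r - 1)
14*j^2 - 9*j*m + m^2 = (-7*j + m)*(-2*j + m)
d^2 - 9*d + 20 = (d - 5)*(d - 4)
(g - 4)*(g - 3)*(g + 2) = g^3 - 5*g^2 - 2*g + 24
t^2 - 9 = (t - 3)*(t + 3)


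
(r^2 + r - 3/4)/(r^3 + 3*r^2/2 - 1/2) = (r + 3/2)/(r^2 + 2*r + 1)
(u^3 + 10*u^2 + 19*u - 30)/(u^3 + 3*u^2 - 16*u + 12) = (u + 5)/(u - 2)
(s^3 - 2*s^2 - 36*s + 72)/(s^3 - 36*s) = (s - 2)/s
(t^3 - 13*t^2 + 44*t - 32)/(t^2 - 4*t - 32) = (t^2 - 5*t + 4)/(t + 4)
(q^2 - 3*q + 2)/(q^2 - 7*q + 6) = (q - 2)/(q - 6)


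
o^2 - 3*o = o*(o - 3)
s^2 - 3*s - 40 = (s - 8)*(s + 5)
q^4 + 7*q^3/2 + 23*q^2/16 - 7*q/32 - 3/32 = (q - 1/4)*(q + 1/4)*(q + 1/2)*(q + 3)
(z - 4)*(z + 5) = z^2 + z - 20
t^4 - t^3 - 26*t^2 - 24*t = t*(t - 6)*(t + 1)*(t + 4)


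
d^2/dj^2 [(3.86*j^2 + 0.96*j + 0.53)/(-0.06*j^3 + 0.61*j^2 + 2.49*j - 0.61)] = (-0.0277919999999999*j^6 - 0.0207360000000003*j^5 - 3.272184*j^4 + 13.01286*j^3 - 8.90439*j^2 - 6.85701*j - 12.755432)/(0.000216*j^9 - 0.006588*j^8 + 0.040086*j^7 + 0.326411*j^6 - 1.797525*j^5 - 11.212044*j^4 - 9.812097*j^3 + 10.66524*j^2 - 2.779587*j + 0.226981)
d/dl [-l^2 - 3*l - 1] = -2*l - 3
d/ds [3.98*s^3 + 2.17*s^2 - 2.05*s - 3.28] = 11.94*s^2 + 4.34*s - 2.05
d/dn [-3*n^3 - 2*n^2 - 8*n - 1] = -9*n^2 - 4*n - 8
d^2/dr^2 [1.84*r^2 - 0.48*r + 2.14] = 3.68000000000000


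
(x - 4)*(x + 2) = x^2 - 2*x - 8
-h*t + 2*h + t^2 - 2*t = (-h + t)*(t - 2)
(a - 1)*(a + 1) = a^2 - 1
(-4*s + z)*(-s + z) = 4*s^2 - 5*s*z + z^2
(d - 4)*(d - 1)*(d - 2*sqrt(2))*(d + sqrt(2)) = d^4 - 5*d^3 - sqrt(2)*d^3 + 5*sqrt(2)*d^2 - 4*sqrt(2)*d + 20*d - 16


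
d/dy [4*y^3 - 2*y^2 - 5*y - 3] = 12*y^2 - 4*y - 5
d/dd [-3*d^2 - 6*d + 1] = -6*d - 6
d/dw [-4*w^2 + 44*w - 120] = 44 - 8*w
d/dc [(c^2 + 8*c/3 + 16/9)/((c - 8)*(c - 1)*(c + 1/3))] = (-27*c^4 - 144*c^3 + 615*c^2 + 976*c - 48)/(3*(9*c^6 - 156*c^5 + 766*c^4 - 732*c^3 - 191*c^2 + 240*c + 64))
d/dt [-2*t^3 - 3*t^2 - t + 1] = -6*t^2 - 6*t - 1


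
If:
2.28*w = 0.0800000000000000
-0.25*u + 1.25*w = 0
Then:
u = 0.18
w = 0.04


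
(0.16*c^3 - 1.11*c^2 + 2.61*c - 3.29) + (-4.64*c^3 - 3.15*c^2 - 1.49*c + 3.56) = -4.48*c^3 - 4.26*c^2 + 1.12*c + 0.27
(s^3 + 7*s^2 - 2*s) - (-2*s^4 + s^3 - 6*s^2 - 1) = 2*s^4 + 13*s^2 - 2*s + 1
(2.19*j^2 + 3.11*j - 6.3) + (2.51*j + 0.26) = 2.19*j^2 + 5.62*j - 6.04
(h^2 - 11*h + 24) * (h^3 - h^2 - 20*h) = h^5 - 12*h^4 + 15*h^3 + 196*h^2 - 480*h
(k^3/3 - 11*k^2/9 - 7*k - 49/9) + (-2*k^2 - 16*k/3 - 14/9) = k^3/3 - 29*k^2/9 - 37*k/3 - 7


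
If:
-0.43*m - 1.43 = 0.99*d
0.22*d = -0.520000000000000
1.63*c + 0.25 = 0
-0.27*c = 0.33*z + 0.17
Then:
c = -0.15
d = -2.36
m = 2.12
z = -0.39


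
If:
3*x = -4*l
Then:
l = -3*x/4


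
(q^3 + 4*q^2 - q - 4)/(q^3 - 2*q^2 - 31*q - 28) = (q - 1)/(q - 7)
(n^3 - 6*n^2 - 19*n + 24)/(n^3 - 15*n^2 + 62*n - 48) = (n + 3)/(n - 6)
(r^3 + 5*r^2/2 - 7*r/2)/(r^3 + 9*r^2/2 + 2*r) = (2*r^2 + 5*r - 7)/(2*r^2 + 9*r + 4)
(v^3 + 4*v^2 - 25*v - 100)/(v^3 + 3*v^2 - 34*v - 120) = (v - 5)/(v - 6)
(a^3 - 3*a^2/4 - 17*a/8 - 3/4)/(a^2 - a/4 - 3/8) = (4*a^2 - 5*a - 6)/(4*a - 3)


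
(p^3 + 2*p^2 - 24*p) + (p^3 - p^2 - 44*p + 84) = 2*p^3 + p^2 - 68*p + 84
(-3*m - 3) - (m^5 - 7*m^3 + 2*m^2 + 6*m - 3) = -m^5 + 7*m^3 - 2*m^2 - 9*m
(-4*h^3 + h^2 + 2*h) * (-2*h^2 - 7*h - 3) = 8*h^5 + 26*h^4 + h^3 - 17*h^2 - 6*h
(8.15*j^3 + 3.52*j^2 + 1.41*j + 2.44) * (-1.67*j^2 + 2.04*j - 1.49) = -13.6105*j^5 + 10.7476*j^4 - 7.3174*j^3 - 6.4432*j^2 + 2.8767*j - 3.6356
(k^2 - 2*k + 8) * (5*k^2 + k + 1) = 5*k^4 - 9*k^3 + 39*k^2 + 6*k + 8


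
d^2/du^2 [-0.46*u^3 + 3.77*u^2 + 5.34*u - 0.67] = 7.54 - 2.76*u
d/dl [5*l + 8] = 5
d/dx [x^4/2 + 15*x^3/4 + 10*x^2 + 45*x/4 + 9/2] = 2*x^3 + 45*x^2/4 + 20*x + 45/4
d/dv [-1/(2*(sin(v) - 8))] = cos(v)/(2*(sin(v) - 8)^2)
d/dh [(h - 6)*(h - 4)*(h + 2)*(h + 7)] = 4*h^3 - 3*h^2 - 104*h + 76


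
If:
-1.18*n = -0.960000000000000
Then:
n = 0.81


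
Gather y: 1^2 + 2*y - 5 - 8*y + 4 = -6*y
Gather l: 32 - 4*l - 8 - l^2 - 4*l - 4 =-l^2 - 8*l + 20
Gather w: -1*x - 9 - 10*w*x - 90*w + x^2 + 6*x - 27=w*(-10*x - 90) + x^2 + 5*x - 36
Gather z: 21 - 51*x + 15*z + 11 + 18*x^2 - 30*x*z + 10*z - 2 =18*x^2 - 51*x + z*(25 - 30*x) + 30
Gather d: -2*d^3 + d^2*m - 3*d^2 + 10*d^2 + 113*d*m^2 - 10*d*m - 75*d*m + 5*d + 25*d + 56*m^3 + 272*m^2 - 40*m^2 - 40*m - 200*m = -2*d^3 + d^2*(m + 7) + d*(113*m^2 - 85*m + 30) + 56*m^3 + 232*m^2 - 240*m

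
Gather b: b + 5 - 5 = b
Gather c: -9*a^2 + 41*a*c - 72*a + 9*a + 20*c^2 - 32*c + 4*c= -9*a^2 - 63*a + 20*c^2 + c*(41*a - 28)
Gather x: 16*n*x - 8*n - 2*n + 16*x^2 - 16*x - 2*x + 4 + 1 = -10*n + 16*x^2 + x*(16*n - 18) + 5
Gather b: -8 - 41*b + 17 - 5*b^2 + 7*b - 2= -5*b^2 - 34*b + 7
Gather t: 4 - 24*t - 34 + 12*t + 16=-12*t - 14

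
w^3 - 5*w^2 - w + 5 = (w - 5)*(w - 1)*(w + 1)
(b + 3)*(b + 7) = b^2 + 10*b + 21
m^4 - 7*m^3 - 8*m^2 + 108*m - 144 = (m - 6)*(m - 3)*(m - 2)*(m + 4)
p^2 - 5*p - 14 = (p - 7)*(p + 2)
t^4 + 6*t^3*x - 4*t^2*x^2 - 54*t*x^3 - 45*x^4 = (t - 3*x)*(t + x)*(t + 3*x)*(t + 5*x)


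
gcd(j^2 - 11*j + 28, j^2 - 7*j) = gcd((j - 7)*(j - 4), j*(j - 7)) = j - 7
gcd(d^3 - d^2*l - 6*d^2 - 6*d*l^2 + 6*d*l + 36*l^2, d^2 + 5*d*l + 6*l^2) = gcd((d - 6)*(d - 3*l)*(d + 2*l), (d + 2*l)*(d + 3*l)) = d + 2*l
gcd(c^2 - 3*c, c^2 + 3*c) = c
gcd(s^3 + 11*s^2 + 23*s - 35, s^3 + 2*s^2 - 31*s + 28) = s^2 + 6*s - 7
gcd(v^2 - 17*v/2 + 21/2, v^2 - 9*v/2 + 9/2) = v - 3/2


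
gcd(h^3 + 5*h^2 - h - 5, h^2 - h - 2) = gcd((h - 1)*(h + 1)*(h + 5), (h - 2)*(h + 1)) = h + 1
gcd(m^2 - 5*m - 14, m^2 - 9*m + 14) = m - 7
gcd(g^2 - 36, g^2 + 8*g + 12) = g + 6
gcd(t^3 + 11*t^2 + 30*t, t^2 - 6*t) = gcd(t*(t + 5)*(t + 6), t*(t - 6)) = t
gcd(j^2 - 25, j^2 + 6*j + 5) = j + 5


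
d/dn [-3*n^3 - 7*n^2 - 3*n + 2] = -9*n^2 - 14*n - 3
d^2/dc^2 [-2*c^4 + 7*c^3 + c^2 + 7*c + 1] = -24*c^2 + 42*c + 2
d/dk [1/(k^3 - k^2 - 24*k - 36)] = (-3*k^2 + 2*k + 24)/(-k^3 + k^2 + 24*k + 36)^2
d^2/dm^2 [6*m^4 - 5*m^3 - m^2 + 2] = 72*m^2 - 30*m - 2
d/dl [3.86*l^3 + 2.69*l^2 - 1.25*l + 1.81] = 11.58*l^2 + 5.38*l - 1.25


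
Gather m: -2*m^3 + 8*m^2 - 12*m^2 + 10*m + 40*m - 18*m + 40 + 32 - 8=-2*m^3 - 4*m^2 + 32*m + 64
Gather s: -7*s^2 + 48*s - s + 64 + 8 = -7*s^2 + 47*s + 72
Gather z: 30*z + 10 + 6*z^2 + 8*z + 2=6*z^2 + 38*z + 12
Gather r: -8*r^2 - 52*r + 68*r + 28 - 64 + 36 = -8*r^2 + 16*r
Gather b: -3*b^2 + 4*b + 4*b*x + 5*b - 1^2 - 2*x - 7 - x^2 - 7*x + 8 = -3*b^2 + b*(4*x + 9) - x^2 - 9*x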